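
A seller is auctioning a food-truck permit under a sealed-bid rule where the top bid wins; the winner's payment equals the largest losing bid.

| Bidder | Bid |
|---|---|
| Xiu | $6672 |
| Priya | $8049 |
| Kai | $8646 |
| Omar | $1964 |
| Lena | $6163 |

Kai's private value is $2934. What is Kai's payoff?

−$5115

Highest bid: Kai at $8646, so Kai wins.
Second-highest bid: Priya at $8049 — that is the price the winner pays.
Kai's payoff = value − price = $2934 − $8049 = −$5115.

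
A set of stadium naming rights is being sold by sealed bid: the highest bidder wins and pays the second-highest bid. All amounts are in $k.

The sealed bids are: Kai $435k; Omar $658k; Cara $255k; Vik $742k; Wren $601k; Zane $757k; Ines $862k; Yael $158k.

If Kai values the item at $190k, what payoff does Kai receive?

Highest bid: Ines at $862k, so Ines wins.
Second-highest bid: Zane at $757k — that is the price the winner pays.
Kai did not win, so Kai pays nothing and receives nothing: payoff $0k.

$0k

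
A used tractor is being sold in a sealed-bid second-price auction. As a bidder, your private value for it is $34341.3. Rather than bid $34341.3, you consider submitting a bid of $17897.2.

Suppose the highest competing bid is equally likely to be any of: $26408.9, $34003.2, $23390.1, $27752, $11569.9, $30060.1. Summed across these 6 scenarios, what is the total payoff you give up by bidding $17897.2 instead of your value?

The deviation costs you only when the competing bid falls strictly between $17897.2 and $34341.3; elsewhere both bids give the same outcome.
$26408.9: truthful payoff $7932.4, deviation payoff $0 → loss $7932.4.
$34003.2: truthful payoff $338.1, deviation payoff $0 → loss $338.1.
$23390.1: truthful payoff $10951.2, deviation payoff $0 → loss $10951.2.
$27752: truthful payoff $6589.3, deviation payoff $0 → loss $6589.3.
$11569.9: outcomes coincide → loss $0.
$30060.1: truthful payoff $4281.2, deviation payoff $0 → loss $4281.2.
Total loss = $7932.4 + $338.1 + $10951.2 + $6589.3 + $4281.2 = $30092.2.
In a second-price auction your bid sets only whether you win, not what you pay, so bidding your true value is weakly dominant.

$30092.2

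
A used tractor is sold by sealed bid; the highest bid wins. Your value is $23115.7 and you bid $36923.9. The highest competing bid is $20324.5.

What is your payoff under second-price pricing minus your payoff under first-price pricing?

$16599.4

You have the highest bid, so you win under either rule.
Second-price: pay $20324.5 → payoff $2791.2.
First-price: pay your own bid $36923.9 → payoff −$13808.2.
Difference = $2791.2 − (−$13808.2) = $16599.4.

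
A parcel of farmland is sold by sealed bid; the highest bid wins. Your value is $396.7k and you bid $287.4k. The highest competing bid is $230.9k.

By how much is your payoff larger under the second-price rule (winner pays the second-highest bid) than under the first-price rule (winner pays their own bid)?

$56.5k

You have the highest bid, so you win under either rule.
Second-price: pay $230.9k → payoff $165.8k.
First-price: pay your own bid $287.4k → payoff $109.3k.
Difference = $165.8k − ($109.3k) = $56.5k.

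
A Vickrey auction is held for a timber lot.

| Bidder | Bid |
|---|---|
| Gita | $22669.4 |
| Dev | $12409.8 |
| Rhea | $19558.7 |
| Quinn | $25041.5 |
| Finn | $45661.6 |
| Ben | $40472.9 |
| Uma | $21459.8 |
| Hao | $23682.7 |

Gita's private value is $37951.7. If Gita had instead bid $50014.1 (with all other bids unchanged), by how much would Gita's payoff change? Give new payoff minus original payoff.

−$7709.9

The highest bid among the other bidders is $45661.6; Gita's bid doesn't change that.
Original bid $22669.4: Gita is not highest (top rival bid is $45661.6); payoff $0.
Alternative bid $50014.1: Gita is highest, pays the top rival bid $45661.6; payoff $37951.7 − $45661.6 = −$7709.9.
Change in payoff = −$7709.9 − ($0) = −$7709.9.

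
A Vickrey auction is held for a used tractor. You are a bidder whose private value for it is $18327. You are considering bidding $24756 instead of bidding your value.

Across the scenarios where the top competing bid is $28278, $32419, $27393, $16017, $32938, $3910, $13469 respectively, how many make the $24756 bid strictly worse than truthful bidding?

0

The deviation hurts exactly when the highest competing bid lies strictly between $18327 and $24756 — overbidding then wins at a price above your value.
$28278: above both → same outcome either way.
$32419: above both → same outcome either way.
$27393: above both → same outcome either way.
$16017: below both → same outcome either way.
$32938: above both → same outcome either way.
$3910: below both → same outcome either way.
$13469: below both → same outcome either way.
Count: 0.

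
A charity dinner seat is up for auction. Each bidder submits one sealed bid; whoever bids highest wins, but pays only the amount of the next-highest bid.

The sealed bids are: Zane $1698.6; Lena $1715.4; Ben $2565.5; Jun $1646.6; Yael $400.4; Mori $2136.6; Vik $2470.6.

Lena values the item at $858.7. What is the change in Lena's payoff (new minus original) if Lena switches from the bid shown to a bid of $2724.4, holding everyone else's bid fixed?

−$1706.8

The highest bid among the other bidders is $2565.5; Lena's bid doesn't change that.
Original bid $1715.4: Lena is not highest (top rival bid is $2565.5); payoff $0.
Alternative bid $2724.4: Lena is highest, pays the top rival bid $2565.5; payoff $858.7 − $2565.5 = −$1706.8.
Change in payoff = −$1706.8 − ($0) = −$1706.8.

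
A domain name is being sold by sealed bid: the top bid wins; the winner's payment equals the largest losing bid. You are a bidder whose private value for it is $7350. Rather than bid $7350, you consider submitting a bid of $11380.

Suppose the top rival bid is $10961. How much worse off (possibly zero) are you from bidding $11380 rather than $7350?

Bidding your value $7350: you lose (since $7350 < $10961). Payoff $0.
Bidding $11380: you win and pay $10961. Payoff $7350 − $10961 = −$3611.
The competing bid $10961 lies between your value and your inflated bid, so overbidding wins an item priced above your value.
Loss from deviating = $0 − (−$3611) = $3611.
In a second-price auction your bid sets only whether you win, not what you pay, so bidding your true value is weakly dominant.

$3611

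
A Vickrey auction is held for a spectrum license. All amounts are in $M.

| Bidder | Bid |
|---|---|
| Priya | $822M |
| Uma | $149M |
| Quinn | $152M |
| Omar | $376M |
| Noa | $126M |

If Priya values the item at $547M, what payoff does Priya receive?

Highest bid: Priya at $822M, so Priya wins.
Second-highest bid: Omar at $376M — that is the price the winner pays.
Priya's payoff = value − price = $547M − $376M = $171M.

$171M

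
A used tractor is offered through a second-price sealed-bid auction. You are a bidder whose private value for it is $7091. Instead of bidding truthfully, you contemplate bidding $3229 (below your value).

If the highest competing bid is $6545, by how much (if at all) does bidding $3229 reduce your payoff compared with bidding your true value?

Bidding your value $7091: you win (since $7091 > $6545) and pay $6545. Payoff $546.
Bidding $3229: you lose. Payoff $0.
The competing bid $6545 lies between your shaded bid and your value, so underbidding forfeits an item you could have won at a profitable price.
Loss from deviating = $546 − ($0) = $546.

$546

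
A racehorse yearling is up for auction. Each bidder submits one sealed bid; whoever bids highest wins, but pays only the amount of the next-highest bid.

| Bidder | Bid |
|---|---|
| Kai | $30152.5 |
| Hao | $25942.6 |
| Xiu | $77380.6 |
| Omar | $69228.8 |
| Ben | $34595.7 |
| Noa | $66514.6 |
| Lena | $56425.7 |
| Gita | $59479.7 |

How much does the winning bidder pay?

$69228.8

Highest bid: Xiu at $77380.6, so Xiu wins.
Second-highest bid: Omar at $69228.8 — that is the price the winner pays.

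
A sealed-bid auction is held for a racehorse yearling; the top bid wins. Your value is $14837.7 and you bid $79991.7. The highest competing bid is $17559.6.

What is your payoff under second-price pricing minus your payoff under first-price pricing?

You have the highest bid, so you win under either rule.
Second-price: pay $17559.6 → payoff −$2721.9.
First-price: pay your own bid $79991.7 → payoff −$65154.
Difference = −$2721.9 − (−$65154) = $62432.1.

$62432.1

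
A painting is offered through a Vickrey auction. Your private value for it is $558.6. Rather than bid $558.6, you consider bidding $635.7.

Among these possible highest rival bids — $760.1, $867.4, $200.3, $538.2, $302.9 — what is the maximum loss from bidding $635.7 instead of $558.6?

$760.1: same outcome either way → loss $0.
$867.4: same outcome either way → loss $0.
$200.3: same outcome either way → loss $0.
$538.2: same outcome either way → loss $0.
$302.9: same outcome either way → loss $0.
Maximum loss: $0.

$0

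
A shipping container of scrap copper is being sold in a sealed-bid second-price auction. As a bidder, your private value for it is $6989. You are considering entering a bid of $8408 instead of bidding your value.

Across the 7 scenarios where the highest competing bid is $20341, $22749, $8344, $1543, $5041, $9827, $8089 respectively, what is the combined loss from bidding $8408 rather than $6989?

$2455

The deviation costs you only when the competing bid falls strictly between $6989 and $8408; elsewhere both bids give the same outcome.
$20341: outcomes coincide → loss $0.
$22749: outcomes coincide → loss $0.
$8344: truthful payoff $0, deviation payoff −$1355 → loss $1355.
$1543: outcomes coincide → loss $0.
$5041: outcomes coincide → loss $0.
$9827: outcomes coincide → loss $0.
$8089: truthful payoff $0, deviation payoff −$1100 → loss $1100.
Total loss = $1355 + $1100 = $2455.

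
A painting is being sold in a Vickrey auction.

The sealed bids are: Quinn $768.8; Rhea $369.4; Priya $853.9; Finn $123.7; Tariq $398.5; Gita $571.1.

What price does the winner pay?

$768.8

Highest bid: Priya at $853.9, so Priya wins.
Second-highest bid: Quinn at $768.8 — that is the price the winner pays.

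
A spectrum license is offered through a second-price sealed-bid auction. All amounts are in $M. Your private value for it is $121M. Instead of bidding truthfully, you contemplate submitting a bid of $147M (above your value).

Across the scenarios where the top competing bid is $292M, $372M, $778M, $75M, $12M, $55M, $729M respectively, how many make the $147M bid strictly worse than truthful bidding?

0

The deviation hurts exactly when the highest competing bid lies strictly between $121M and $147M — overbidding then wins at a price above your value.
$292M: above both → same outcome either way.
$372M: above both → same outcome either way.
$778M: above both → same outcome either way.
$75M: below both → same outcome either way.
$12M: below both → same outcome either way.
$55M: below both → same outcome either way.
$729M: above both → same outcome either way.
Count: 0.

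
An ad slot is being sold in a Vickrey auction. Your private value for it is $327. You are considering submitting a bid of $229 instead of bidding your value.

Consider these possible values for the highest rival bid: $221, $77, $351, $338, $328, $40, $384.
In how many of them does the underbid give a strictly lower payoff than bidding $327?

0

The deviation hurts exactly when the highest competing bid lies strictly between $229 and $327 — underbidding then forfeits a profitable win.
$221: below both → same outcome either way.
$77: below both → same outcome either way.
$351: above both → same outcome either way.
$338: above both → same outcome either way.
$328: above both → same outcome either way.
$40: below both → same outcome either way.
$384: above both → same outcome either way.
Count: 0.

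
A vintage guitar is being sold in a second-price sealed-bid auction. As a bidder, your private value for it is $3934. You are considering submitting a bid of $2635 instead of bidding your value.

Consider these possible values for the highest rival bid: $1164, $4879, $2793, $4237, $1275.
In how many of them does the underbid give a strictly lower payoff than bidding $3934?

The deviation hurts exactly when the highest competing bid lies strictly between $2635 and $3934 — underbidding then forfeits a profitable win.
$1164: below both → same outcome either way.
$4879: above both → same outcome either way.
$2793: inside the interval → strictly worse (loss $1141).
$4237: above both → same outcome either way.
$1275: below both → same outcome either way.
Count: 1.

1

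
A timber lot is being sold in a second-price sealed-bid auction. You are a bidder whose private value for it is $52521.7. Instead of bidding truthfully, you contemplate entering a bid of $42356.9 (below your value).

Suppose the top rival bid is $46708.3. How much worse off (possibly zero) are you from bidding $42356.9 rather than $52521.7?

$5813.4

Bidding your value $52521.7: you win (since $52521.7 > $46708.3) and pay $46708.3. Payoff $5813.4.
Bidding $42356.9: you lose. Payoff $0.
The competing bid $46708.3 lies between your shaded bid and your value, so underbidding forfeits an item you could have won at a profitable price.
Loss from deviating = $5813.4 − ($0) = $5813.4.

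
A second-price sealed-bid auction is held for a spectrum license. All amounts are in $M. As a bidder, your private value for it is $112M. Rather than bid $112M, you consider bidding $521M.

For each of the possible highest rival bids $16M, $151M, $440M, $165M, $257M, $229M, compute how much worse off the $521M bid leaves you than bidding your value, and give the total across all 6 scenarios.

$682M

The deviation costs you only when the competing bid falls strictly between $112M and $521M; elsewhere both bids give the same outcome.
$16M: outcomes coincide → loss $0M.
$151M: truthful payoff $0M, deviation payoff −$39M → loss $39M.
$440M: truthful payoff $0M, deviation payoff −$328M → loss $328M.
$165M: truthful payoff $0M, deviation payoff −$53M → loss $53M.
$257M: truthful payoff $0M, deviation payoff −$145M → loss $145M.
$229M: truthful payoff $0M, deviation payoff −$117M → loss $117M.
Total loss = $39M + $328M + $53M + $145M + $117M = $682M.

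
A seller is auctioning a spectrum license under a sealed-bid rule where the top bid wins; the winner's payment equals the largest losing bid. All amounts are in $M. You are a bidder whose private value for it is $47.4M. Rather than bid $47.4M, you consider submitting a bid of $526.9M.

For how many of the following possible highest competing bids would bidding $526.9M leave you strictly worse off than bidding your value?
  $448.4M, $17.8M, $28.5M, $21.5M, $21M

The deviation hurts exactly when the highest competing bid lies strictly between $47.4M and $526.9M — overbidding then wins at a price above your value.
$448.4M: inside the interval → strictly worse (loss $401M).
$17.8M: below both → same outcome either way.
$28.5M: below both → same outcome either way.
$21.5M: below both → same outcome either way.
$21M: below both → same outcome either way.
Count: 1.

1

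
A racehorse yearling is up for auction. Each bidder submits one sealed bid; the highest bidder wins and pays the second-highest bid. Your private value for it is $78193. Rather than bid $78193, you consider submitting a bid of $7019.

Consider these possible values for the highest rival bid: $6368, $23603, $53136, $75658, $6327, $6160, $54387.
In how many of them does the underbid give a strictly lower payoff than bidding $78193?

The deviation hurts exactly when the highest competing bid lies strictly between $7019 and $78193 — underbidding then forfeits a profitable win.
$6368: below both → same outcome either way.
$23603: inside the interval → strictly worse (loss $54590).
$53136: inside the interval → strictly worse (loss $25057).
$75658: inside the interval → strictly worse (loss $2535).
$6327: below both → same outcome either way.
$6160: below both → same outcome either way.
$54387: inside the interval → strictly worse (loss $23806).
Count: 4.

4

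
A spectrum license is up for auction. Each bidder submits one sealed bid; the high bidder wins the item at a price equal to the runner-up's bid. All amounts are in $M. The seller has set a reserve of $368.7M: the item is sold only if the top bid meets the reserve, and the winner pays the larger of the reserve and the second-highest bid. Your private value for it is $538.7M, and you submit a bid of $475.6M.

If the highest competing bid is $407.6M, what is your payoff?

Your bid $475.6M is the highest and exceeds the reserve.
Price = max(second-highest bid, reserve) = max($407.6M, $368.7M) = $407.6M.
Payoff = $538.7M − $407.6M = $131.1M.

$131.1M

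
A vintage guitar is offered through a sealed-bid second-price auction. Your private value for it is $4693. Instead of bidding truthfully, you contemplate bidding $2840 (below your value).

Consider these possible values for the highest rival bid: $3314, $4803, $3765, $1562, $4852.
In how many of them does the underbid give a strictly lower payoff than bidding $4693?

The deviation hurts exactly when the highest competing bid lies strictly between $2840 and $4693 — underbidding then forfeits a profitable win.
$3314: inside the interval → strictly worse (loss $1379).
$4803: above both → same outcome either way.
$3765: inside the interval → strictly worse (loss $928).
$1562: below both → same outcome either way.
$4852: above both → same outcome either way.
Count: 2.

2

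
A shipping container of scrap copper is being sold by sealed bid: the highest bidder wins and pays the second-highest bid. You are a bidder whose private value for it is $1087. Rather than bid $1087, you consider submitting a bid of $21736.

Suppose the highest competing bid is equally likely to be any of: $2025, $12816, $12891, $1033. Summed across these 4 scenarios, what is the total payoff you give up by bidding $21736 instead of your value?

$24471

The deviation costs you only when the competing bid falls strictly between $1087 and $21736; elsewhere both bids give the same outcome.
$2025: truthful payoff $0, deviation payoff −$938 → loss $938.
$12816: truthful payoff $0, deviation payoff −$11729 → loss $11729.
$12891: truthful payoff $0, deviation payoff −$11804 → loss $11804.
$1033: outcomes coincide → loss $0.
Total loss = $938 + $11729 + $11804 = $24471.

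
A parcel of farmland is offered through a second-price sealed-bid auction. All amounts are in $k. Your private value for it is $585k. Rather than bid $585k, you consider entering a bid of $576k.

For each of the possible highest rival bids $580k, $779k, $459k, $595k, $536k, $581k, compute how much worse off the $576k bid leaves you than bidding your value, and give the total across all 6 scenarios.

$9k

The deviation costs you only when the competing bid falls strictly between $576k and $585k; elsewhere both bids give the same outcome.
$580k: truthful payoff $5k, deviation payoff $0k → loss $5k.
$779k: outcomes coincide → loss $0k.
$459k: outcomes coincide → loss $0k.
$595k: outcomes coincide → loss $0k.
$536k: outcomes coincide → loss $0k.
$581k: truthful payoff $4k, deviation payoff $0k → loss $4k.
Total loss = $5k + $4k = $9k.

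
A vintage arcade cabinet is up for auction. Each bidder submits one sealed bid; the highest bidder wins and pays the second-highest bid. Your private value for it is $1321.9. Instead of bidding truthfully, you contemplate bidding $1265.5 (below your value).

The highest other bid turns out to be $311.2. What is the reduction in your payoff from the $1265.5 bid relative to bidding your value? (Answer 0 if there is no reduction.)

$0

Bidding your value $1321.9: you win (since $1321.9 > $311.2) and pay $311.2. Payoff $1010.7.
Bidding $1265.5: you win and pay $311.2. Payoff $1321.9 − $311.2 = $1010.7.
Difference = $1010.7 − $1010.7 = $0; both bids lead to the same outcome because the competing bid is below both your value and your alternative bid.
Truthful bidding weakly dominates here: raising your bid can only win items priced above your value, and lowering it can only forfeit items priced below.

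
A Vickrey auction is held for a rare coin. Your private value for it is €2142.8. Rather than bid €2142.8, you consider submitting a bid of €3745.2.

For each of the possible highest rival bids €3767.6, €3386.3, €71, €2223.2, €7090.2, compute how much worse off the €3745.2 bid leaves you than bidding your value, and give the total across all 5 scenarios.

The deviation costs you only when the competing bid falls strictly between €2142.8 and €3745.2; elsewhere both bids give the same outcome.
€3767.6: outcomes coincide → loss €0.
€3386.3: truthful payoff €0, deviation payoff −€1243.5 → loss €1243.5.
€71: outcomes coincide → loss €0.
€2223.2: truthful payoff €0, deviation payoff −€80.4 → loss €80.4.
€7090.2: outcomes coincide → loss €0.
Total loss = €1243.5 + €80.4 = €1323.9.

€1323.9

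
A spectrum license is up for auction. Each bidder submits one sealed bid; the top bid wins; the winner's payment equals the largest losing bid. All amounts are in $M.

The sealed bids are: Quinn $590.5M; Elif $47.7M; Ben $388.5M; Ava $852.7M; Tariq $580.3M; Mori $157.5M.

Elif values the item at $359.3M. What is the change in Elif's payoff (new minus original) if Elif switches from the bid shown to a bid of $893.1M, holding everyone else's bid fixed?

−$493.4M

The highest bid among the other bidders is $852.7M; Elif's bid doesn't change that.
Original bid $47.7M: Elif is not highest (top rival bid is $852.7M); payoff $0M.
Alternative bid $893.1M: Elif is highest, pays the top rival bid $852.7M; payoff $359.3M − $852.7M = −$493.4M.
Change in payoff = −$493.4M − ($0M) = −$493.4M.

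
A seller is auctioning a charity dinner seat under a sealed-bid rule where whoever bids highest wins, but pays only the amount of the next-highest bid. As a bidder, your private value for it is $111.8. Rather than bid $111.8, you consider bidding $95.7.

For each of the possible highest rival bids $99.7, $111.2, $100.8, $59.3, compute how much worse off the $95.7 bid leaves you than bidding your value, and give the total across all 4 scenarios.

$23.7

The deviation costs you only when the competing bid falls strictly between $95.7 and $111.8; elsewhere both bids give the same outcome.
$99.7: truthful payoff $12.1, deviation payoff $0 → loss $12.1.
$111.2: truthful payoff $0.6, deviation payoff $0 → loss $0.6.
$100.8: truthful payoff $11, deviation payoff $0 → loss $11.
$59.3: outcomes coincide → loss $0.
Total loss = $12.1 + $0.6 + $11 = $23.7.
In a second-price auction your bid sets only whether you win, not what you pay, so bidding your true value is weakly dominant.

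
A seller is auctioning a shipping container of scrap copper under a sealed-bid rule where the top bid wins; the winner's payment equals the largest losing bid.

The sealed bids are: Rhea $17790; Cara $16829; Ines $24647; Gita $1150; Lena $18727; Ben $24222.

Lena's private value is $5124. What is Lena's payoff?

$0

Highest bid: Ines at $24647, so Ines wins.
Second-highest bid: Ben at $24222 — that is the price the winner pays.
Lena did not win, so Lena pays nothing and receives nothing: payoff $0.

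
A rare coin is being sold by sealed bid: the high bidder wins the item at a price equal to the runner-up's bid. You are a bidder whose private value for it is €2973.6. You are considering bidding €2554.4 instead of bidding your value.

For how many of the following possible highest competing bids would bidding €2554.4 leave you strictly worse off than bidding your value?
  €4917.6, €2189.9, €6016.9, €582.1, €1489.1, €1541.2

The deviation hurts exactly when the highest competing bid lies strictly between €2554.4 and €2973.6 — underbidding then forfeits a profitable win.
€4917.6: above both → same outcome either way.
€2189.9: below both → same outcome either way.
€6016.9: above both → same outcome either way.
€582.1: below both → same outcome either way.
€1489.1: below both → same outcome either way.
€1541.2: below both → same outcome either way.
Count: 0.

0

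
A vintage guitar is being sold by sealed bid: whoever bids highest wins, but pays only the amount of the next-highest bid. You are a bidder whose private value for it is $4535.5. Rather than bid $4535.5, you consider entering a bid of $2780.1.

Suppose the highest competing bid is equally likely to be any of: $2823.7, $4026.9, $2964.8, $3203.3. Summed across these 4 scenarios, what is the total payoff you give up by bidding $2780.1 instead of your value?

$5123.3

The deviation costs you only when the competing bid falls strictly between $2780.1 and $4535.5; elsewhere both bids give the same outcome.
$2823.7: truthful payoff $1711.8, deviation payoff $0 → loss $1711.8.
$4026.9: truthful payoff $508.6, deviation payoff $0 → loss $508.6.
$2964.8: truthful payoff $1570.7, deviation payoff $0 → loss $1570.7.
$3203.3: truthful payoff $1332.2, deviation payoff $0 → loss $1332.2.
Total loss = $1711.8 + $508.6 + $1570.7 + $1332.2 = $5123.3.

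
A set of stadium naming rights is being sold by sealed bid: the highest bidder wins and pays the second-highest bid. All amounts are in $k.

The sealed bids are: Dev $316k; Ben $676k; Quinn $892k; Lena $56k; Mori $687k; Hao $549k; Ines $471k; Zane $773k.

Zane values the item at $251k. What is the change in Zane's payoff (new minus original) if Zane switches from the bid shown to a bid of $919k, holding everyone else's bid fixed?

−$641k

The highest bid among the other bidders is $892k; Zane's bid doesn't change that.
Original bid $773k: Zane is not highest (top rival bid is $892k); payoff $0k.
Alternative bid $919k: Zane is highest, pays the top rival bid $892k; payoff $251k − $892k = −$641k.
Change in payoff = −$641k − ($0k) = −$641k.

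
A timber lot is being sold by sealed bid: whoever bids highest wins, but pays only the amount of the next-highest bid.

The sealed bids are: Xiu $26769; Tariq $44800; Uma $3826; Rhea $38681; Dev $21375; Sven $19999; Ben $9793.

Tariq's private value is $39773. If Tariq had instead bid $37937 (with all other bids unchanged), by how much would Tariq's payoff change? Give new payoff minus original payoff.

−$1092

The highest bid among the other bidders is $38681; Tariq's bid doesn't change that.
Original bid $44800: Tariq is highest, pays the top rival bid $38681; payoff $39773 − $38681 = $1092.
Alternative bid $37937: Tariq is not highest (top rival bid is $38681); payoff $0.
Change in payoff = $0 − ($1092) = −$1092.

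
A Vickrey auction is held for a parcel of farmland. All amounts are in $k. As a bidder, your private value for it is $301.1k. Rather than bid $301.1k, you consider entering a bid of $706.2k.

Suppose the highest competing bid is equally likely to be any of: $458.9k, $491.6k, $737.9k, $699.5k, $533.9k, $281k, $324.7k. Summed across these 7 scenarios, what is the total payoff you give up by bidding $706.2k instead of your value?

$1003.1k

The deviation costs you only when the competing bid falls strictly between $301.1k and $706.2k; elsewhere both bids give the same outcome.
$458.9k: truthful payoff $0k, deviation payoff −$157.8k → loss $157.8k.
$491.6k: truthful payoff $0k, deviation payoff −$190.5k → loss $190.5k.
$737.9k: outcomes coincide → loss $0k.
$699.5k: truthful payoff $0k, deviation payoff −$398.4k → loss $398.4k.
$533.9k: truthful payoff $0k, deviation payoff −$232.8k → loss $232.8k.
$281k: outcomes coincide → loss $0k.
$324.7k: truthful payoff $0k, deviation payoff −$23.6k → loss $23.6k.
Total loss = $157.8k + $190.5k + $398.4k + $232.8k + $23.6k = $1003.1k.
In a second-price auction your bid sets only whether you win, not what you pay, so bidding your true value is weakly dominant.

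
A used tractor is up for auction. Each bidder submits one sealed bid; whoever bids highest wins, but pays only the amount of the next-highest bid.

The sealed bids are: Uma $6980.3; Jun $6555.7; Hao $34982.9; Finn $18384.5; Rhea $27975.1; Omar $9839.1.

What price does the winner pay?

Highest bid: Hao at $34982.9, so Hao wins.
Second-highest bid: Rhea at $27975.1 — that is the price the winner pays.

$27975.1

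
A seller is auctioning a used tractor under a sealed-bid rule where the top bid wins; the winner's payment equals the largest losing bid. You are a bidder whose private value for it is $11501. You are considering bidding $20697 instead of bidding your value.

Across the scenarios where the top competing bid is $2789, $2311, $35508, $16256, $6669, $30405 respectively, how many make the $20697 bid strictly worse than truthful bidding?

The deviation hurts exactly when the highest competing bid lies strictly between $11501 and $20697 — overbidding then wins at a price above your value.
$2789: below both → same outcome either way.
$2311: below both → same outcome either way.
$35508: above both → same outcome either way.
$16256: inside the interval → strictly worse (loss $4755).
$6669: below both → same outcome either way.
$30405: above both → same outcome either way.
Count: 1.

1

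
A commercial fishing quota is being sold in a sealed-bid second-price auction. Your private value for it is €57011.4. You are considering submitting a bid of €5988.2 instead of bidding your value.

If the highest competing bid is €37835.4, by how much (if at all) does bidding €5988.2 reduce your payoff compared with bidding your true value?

€19176

Bidding your value €57011.4: you win (since €57011.4 > €37835.4) and pay €37835.4. Payoff €19176.
Bidding €5988.2: you lose. Payoff €0.
The competing bid €37835.4 lies between your shaded bid and your value, so underbidding forfeits an item you could have won at a profitable price.
Loss from deviating = €19176 − (€0) = €19176.
In a second-price auction your bid sets only whether you win, not what you pay, so bidding your true value is weakly dominant.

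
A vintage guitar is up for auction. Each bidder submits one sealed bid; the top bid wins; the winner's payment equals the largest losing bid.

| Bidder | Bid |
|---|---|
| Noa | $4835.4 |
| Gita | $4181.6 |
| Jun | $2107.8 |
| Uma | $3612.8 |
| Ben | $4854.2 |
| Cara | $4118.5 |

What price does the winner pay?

Highest bid: Ben at $4854.2, so Ben wins.
Second-highest bid: Noa at $4835.4 — that is the price the winner pays.

$4835.4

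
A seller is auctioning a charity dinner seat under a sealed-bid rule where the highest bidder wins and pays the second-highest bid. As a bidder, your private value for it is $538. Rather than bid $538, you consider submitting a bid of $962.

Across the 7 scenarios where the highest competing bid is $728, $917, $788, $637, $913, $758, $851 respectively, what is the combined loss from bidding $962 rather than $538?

$1826

The deviation costs you only when the competing bid falls strictly between $538 and $962; elsewhere both bids give the same outcome.
$728: truthful payoff $0, deviation payoff −$190 → loss $190.
$917: truthful payoff $0, deviation payoff −$379 → loss $379.
$788: truthful payoff $0, deviation payoff −$250 → loss $250.
$637: truthful payoff $0, deviation payoff −$99 → loss $99.
$913: truthful payoff $0, deviation payoff −$375 → loss $375.
$758: truthful payoff $0, deviation payoff −$220 → loss $220.
$851: truthful payoff $0, deviation payoff −$313 → loss $313.
Total loss = $190 + $379 + $250 + $99 + $375 + $220 + $313 = $1826.
Because the price is fixed by the runner-up's bid, deviating from your value can only change a good outcome into a bad one — never the reverse.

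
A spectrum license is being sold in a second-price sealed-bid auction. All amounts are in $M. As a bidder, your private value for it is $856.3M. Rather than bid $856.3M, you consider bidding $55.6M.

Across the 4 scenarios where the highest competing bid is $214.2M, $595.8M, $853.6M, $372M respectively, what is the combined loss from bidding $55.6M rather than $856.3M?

The deviation costs you only when the competing bid falls strictly between $55.6M and $856.3M; elsewhere both bids give the same outcome.
$214.2M: truthful payoff $642.1M, deviation payoff $0M → loss $642.1M.
$595.8M: truthful payoff $260.5M, deviation payoff $0M → loss $260.5M.
$853.6M: truthful payoff $2.7M, deviation payoff $0M → loss $2.7M.
$372M: truthful payoff $484.3M, deviation payoff $0M → loss $484.3M.
Total loss = $642.1M + $260.5M + $2.7M + $484.3M = $1389.6M.
Because the price is fixed by the runner-up's bid, deviating from your value can only change a good outcome into a bad one — never the reverse.

$1389.6M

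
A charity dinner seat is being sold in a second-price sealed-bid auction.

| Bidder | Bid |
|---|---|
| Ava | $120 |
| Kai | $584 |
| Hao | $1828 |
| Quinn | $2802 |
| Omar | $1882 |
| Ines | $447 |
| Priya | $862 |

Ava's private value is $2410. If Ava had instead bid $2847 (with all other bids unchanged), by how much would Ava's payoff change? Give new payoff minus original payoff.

−$392

The highest bid among the other bidders is $2802; Ava's bid doesn't change that.
Original bid $120: Ava is not highest (top rival bid is $2802); payoff $0.
Alternative bid $2847: Ava is highest, pays the top rival bid $2802; payoff $2410 − $2802 = −$392.
Change in payoff = −$392 − ($0) = −$392.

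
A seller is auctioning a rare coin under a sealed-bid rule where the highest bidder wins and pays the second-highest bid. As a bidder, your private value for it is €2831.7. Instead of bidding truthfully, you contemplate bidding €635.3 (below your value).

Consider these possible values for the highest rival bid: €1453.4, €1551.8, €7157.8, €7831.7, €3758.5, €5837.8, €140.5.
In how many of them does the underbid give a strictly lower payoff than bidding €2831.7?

The deviation hurts exactly when the highest competing bid lies strictly between €635.3 and €2831.7 — underbidding then forfeits a profitable win.
€1453.4: inside the interval → strictly worse (loss €1378.3).
€1551.8: inside the interval → strictly worse (loss €1279.9).
€7157.8: above both → same outcome either way.
€7831.7: above both → same outcome either way.
€3758.5: above both → same outcome either way.
€5837.8: above both → same outcome either way.
€140.5: below both → same outcome either way.
Count: 2.

2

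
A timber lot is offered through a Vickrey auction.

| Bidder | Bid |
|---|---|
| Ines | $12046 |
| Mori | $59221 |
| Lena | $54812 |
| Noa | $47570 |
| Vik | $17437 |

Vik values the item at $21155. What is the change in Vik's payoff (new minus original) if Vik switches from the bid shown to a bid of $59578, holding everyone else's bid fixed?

The highest bid among the other bidders is $59221; Vik's bid doesn't change that.
Original bid $17437: Vik is not highest (top rival bid is $59221); payoff $0.
Alternative bid $59578: Vik is highest, pays the top rival bid $59221; payoff $21155 − $59221 = −$38066.
Change in payoff = −$38066 − ($0) = −$38066.

−$38066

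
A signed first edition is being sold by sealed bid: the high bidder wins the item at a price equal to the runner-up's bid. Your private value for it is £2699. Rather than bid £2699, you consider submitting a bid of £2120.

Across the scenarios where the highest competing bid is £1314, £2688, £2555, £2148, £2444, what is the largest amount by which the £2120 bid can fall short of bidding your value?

£551

£1314: same outcome either way → loss £0.
£2688: truthful gives £11, deviation gives £0 → loss £11.
£2555: truthful gives £144, deviation gives £0 → loss £144.
£2148: truthful gives £551, deviation gives £0 → loss £551.
£2444: truthful gives £255, deviation gives £0 → loss £255.
Maximum loss: £551.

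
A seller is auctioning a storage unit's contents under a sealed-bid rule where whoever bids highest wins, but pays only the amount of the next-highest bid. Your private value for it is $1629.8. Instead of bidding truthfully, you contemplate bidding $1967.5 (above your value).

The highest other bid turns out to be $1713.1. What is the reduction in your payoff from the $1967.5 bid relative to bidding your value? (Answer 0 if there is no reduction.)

Bidding your value $1629.8: you lose (since $1629.8 < $1713.1). Payoff $0.
Bidding $1967.5: you win and pay $1713.1. Payoff $1629.8 − $1713.1 = −$83.3.
The competing bid $1713.1 lies between your value and your inflated bid, so overbidding wins an item priced above your value.
Loss from deviating = $0 − (−$83.3) = $83.3.

$83.3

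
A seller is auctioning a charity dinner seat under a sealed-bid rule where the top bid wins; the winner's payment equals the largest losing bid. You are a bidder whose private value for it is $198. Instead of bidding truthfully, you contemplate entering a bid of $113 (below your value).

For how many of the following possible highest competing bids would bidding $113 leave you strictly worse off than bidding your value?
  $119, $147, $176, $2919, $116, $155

5

The deviation hurts exactly when the highest competing bid lies strictly between $113 and $198 — underbidding then forfeits a profitable win.
$119: inside the interval → strictly worse (loss $79).
$147: inside the interval → strictly worse (loss $51).
$176: inside the interval → strictly worse (loss $22).
$2919: above both → same outcome either way.
$116: inside the interval → strictly worse (loss $82).
$155: inside the interval → strictly worse (loss $43).
Count: 5.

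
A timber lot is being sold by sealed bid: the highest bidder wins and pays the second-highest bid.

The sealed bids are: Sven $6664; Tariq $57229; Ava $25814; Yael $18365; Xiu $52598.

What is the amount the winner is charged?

Highest bid: Tariq at $57229, so Tariq wins.
Second-highest bid: Xiu at $52598 — that is the price the winner pays.

$52598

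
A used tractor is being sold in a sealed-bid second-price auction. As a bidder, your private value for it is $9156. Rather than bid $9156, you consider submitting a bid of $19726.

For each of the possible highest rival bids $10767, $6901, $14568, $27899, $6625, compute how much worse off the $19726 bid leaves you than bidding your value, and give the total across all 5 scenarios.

$7023

The deviation costs you only when the competing bid falls strictly between $9156 and $19726; elsewhere both bids give the same outcome.
$10767: truthful payoff $0, deviation payoff −$1611 → loss $1611.
$6901: outcomes coincide → loss $0.
$14568: truthful payoff $0, deviation payoff −$5412 → loss $5412.
$27899: outcomes coincide → loss $0.
$6625: outcomes coincide → loss $0.
Total loss = $1611 + $5412 = $7023.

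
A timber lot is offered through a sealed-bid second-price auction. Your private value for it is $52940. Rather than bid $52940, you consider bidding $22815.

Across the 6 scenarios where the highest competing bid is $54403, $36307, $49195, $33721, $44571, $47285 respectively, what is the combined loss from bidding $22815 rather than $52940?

The deviation costs you only when the competing bid falls strictly between $22815 and $52940; elsewhere both bids give the same outcome.
$54403: outcomes coincide → loss $0.
$36307: truthful payoff $16633, deviation payoff $0 → loss $16633.
$49195: truthful payoff $3745, deviation payoff $0 → loss $3745.
$33721: truthful payoff $19219, deviation payoff $0 → loss $19219.
$44571: truthful payoff $8369, deviation payoff $0 → loss $8369.
$47285: truthful payoff $5655, deviation payoff $0 → loss $5655.
Total loss = $16633 + $3745 + $19219 + $8369 + $5655 = $53621.

$53621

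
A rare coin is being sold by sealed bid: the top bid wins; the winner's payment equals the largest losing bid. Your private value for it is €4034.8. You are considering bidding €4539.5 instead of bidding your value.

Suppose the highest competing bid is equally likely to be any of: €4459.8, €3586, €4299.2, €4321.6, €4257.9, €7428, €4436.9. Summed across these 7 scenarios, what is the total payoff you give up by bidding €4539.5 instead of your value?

€1601.4

The deviation costs you only when the competing bid falls strictly between €4034.8 and €4539.5; elsewhere both bids give the same outcome.
€4459.8: truthful payoff €0, deviation payoff −€425 → loss €425.
€3586: outcomes coincide → loss €0.
€4299.2: truthful payoff €0, deviation payoff −€264.4 → loss €264.4.
€4321.6: truthful payoff €0, deviation payoff −€286.8 → loss €286.8.
€4257.9: truthful payoff €0, deviation payoff −€223.1 → loss €223.1.
€7428: outcomes coincide → loss €0.
€4436.9: truthful payoff €0, deviation payoff −€402.1 → loss €402.1.
Total loss = €425 + €264.4 + €286.8 + €223.1 + €402.1 = €1601.4.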